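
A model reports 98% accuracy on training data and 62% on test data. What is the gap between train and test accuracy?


Gap = train_accuracy - test_accuracy
= 98 - 62
= 36%
This large gap strongly indicates overfitting.

36


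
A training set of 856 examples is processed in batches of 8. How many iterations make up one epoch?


Iterations per epoch = dataset_size / batch_size
= 856 / 8
= 107

107


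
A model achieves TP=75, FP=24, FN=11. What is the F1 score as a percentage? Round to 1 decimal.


Precision = TP / (TP + FP) = 75 / 99 = 0.7576
Recall = TP / (TP + FN) = 75 / 86 = 0.8721
F1 = 2 * P * R / (P + R)
= 2 * 0.7576 * 0.8721 / (0.7576 + 0.8721)
= 1.3214 / 1.6297
= 0.8108
As percentage: 81.1%

81.1


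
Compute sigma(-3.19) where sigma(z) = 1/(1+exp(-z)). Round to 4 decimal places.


sigmoid(z) = 1 / (1 + exp(-z))
exp(-(-3.19)) = exp(3.19) = 24.2884
1 + 24.2884 = 25.2884
1 / 25.2884 = 0.0395

0.0395


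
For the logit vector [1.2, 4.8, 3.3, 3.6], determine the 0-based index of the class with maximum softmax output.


Softmax is a monotonic transformation, so it preserves the argmax.
We need to find the index of the maximum logit.
Index 0: 1.2
Index 1: 4.8
Index 2: 3.3
Index 3: 3.6
Maximum logit = 4.8 at index 1

1


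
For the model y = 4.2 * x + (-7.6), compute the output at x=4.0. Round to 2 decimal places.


y = 4.2 * 4.0 + (-7.6)
= 16.8 + (-7.6)
= 9.20

9.20


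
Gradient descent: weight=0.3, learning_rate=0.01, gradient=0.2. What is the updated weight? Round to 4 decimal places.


w_new = w_old - lr * gradient
= 0.3 - 0.01 * 0.2
= 0.3 - (0.002)
= 0.2980

0.2980


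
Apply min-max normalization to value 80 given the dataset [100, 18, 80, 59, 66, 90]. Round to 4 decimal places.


Min = 18, Max = 100
Range = 100 - 18 = 82
Scaled = (x - min) / (max - min)
= (80 - 18) / 82
= 62 / 82
= 0.7561

0.7561


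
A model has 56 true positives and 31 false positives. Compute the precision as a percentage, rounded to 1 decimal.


Precision = TP / (TP + FP) * 100
= 56 / (56 + 31)
= 56 / 87
= 0.6437
= 64.4%

64.4


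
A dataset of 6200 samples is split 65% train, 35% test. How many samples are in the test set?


Train samples = 6200 * 65% = 4030
Test samples = 6200 - 4030
= 2170

2170


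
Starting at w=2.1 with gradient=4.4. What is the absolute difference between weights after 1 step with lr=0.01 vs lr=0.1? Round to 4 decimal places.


With lr=0.01: w_new = 2.1 - 0.01 * 4.4 = 2.056
With lr=0.1: w_new = 2.1 - 0.1 * 4.4 = 1.66
Absolute difference = |2.056 - 1.66|
= 0.3960

0.3960


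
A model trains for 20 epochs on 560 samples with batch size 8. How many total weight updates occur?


Iterations per epoch = 560 / 8 = 70
Total updates = iterations_per_epoch * epochs
= 70 * 20
= 1400

1400


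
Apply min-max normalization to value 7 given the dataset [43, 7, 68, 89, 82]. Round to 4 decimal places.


Min = 7, Max = 89
Range = 89 - 7 = 82
Scaled = (x - min) / (max - min)
= (7 - 7) / 82
= 0 / 82
= 0.0000

0.0000


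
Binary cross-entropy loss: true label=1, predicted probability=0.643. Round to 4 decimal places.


For y=1: Loss = -log(p)
= -log(0.643)
= -(-0.4416)
= 0.4416

0.4416


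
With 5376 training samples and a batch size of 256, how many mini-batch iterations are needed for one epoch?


Iterations per epoch = dataset_size / batch_size
= 5376 / 256
= 21

21


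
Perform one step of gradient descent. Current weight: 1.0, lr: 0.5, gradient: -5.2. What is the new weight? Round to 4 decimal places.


w_new = w_old - lr * gradient
= 1.0 - 0.5 * -5.2
= 1.0 - (-2.6)
= 3.6000

3.6000


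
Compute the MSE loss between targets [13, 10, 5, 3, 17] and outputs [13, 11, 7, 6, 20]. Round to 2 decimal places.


Differences: [0, -1, -2, -3, -3]
Squared errors: [0, 1, 4, 9, 9]
Sum of squared errors = 23
MSE = 23 / 5 = 4.60

4.60


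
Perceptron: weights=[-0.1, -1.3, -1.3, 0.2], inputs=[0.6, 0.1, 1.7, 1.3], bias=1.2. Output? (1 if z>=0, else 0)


z = w . x + b
= -0.1*0.6 + -1.3*0.1 + -1.3*1.7 + 0.2*1.3 + 1.2
= -0.06 + -0.13 + -2.21 + 0.26 + 1.2
= -2.14 + 1.2
= -0.94
Since z = -0.94 < 0, output = 0

0


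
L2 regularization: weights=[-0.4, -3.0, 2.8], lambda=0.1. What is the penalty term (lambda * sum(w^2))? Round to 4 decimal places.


Squaring each weight:
(-0.4)^2 = 0.16
(-3.0)^2 = 9.0
2.8^2 = 7.84
Sum of squares = 17.0
Penalty = 0.1 * 17.0 = 1.7000

1.7000


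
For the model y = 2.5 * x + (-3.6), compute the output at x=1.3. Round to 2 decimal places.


y = 2.5 * 1.3 + (-3.6)
= 3.25 + (-3.6)
= -0.35

-0.35


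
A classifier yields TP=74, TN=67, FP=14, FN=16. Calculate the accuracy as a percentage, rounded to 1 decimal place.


Accuracy = (TP + TN) / (TP + TN + FP + FN) * 100
= (74 + 67) / (74 + 67 + 14 + 16)
= 141 / 171
= 0.8246
= 82.5%

82.5


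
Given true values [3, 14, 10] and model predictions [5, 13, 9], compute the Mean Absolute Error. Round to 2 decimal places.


Absolute errors: [2, 1, 1]
Sum of absolute errors = 4
MAE = 4 / 3 = 1.33

1.33


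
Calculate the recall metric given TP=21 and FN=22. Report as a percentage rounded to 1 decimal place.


Recall = TP / (TP + FN) * 100
= 21 / (21 + 22)
= 21 / 43
= 0.4884
= 48.8%

48.8


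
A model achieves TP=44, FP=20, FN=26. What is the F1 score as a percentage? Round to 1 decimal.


Precision = TP / (TP + FP) = 44 / 64 = 0.6875
Recall = TP / (TP + FN) = 44 / 70 = 0.6286
F1 = 2 * P * R / (P + R)
= 2 * 0.6875 * 0.6286 / (0.6875 + 0.6286)
= 0.8643 / 1.3161
= 0.6567
As percentage: 65.7%

65.7


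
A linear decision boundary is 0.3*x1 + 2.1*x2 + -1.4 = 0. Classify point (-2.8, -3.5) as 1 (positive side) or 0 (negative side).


Compute 0.3 * -2.8 + 2.1 * -3.5 + -1.4
= -0.84 + -7.35 + -1.4
= -9.59
Since -9.59 < 0, the point is on the negative side.

0


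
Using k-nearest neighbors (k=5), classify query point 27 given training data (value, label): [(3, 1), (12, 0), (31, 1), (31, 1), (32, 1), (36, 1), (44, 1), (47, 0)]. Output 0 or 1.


Distances from query 27:
Point 31 (class 1): distance = 4
Point 31 (class 1): distance = 4
Point 32 (class 1): distance = 5
Point 36 (class 1): distance = 9
Point 12 (class 0): distance = 15
K=5 nearest neighbors: classes = [1, 1, 1, 1, 0]
Votes for class 1: 4 / 5
Majority vote => class 1

1


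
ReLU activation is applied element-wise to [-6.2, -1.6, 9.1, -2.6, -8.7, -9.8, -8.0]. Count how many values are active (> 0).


ReLU(x) = max(0, x) for each element:
ReLU(-6.2) = 0
ReLU(-1.6) = 0
ReLU(9.1) = 9.1
ReLU(-2.6) = 0
ReLU(-8.7) = 0
ReLU(-9.8) = 0
ReLU(-8.0) = 0
Active neurons (>0): 1

1


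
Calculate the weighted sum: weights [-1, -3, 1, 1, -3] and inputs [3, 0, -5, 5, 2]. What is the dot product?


Element-wise products:
-1 * 3 = -3
-3 * 0 = 0
1 * -5 = -5
1 * 5 = 5
-3 * 2 = -6
Sum = -3 + 0 + -5 + 5 + -6
= -9

-9


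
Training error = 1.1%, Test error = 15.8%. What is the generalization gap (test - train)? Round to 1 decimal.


Generalization gap = test_error - train_error
= 15.8 - 1.1
= 14.7%
A large gap suggests overfitting.

14.7


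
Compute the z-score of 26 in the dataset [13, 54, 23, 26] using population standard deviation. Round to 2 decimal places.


Mean = (13 + 54 + 23 + 26) / 4 = 29.0
Variance = sum((x_i - mean)^2) / n = 231.5
Std = sqrt(231.5) = 15.2151
Z = (x - mean) / std
= (26 - 29.0) / 15.2151
= -3.0 / 15.2151
= -0.20

-0.20


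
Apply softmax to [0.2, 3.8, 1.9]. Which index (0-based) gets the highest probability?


Softmax is a monotonic transformation, so it preserves the argmax.
We need to find the index of the maximum logit.
Index 0: 0.2
Index 1: 3.8
Index 2: 1.9
Maximum logit = 3.8 at index 1

1


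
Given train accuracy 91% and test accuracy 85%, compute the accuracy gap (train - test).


Gap = train_accuracy - test_accuracy
= 91 - 85
= 6%
This moderate gap may indicate mild overfitting.

6


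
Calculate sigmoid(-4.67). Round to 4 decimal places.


sigmoid(z) = 1 / (1 + exp(-z))
exp(-(-4.67)) = exp(4.67) = 106.6977
1 + 106.6977 = 107.6977
1 / 107.6977 = 0.0093

0.0093


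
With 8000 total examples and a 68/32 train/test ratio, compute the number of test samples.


Train samples = 8000 * 68% = 5440
Test samples = 8000 - 5440
= 2560

2560


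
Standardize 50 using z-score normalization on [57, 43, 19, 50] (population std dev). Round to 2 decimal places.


Mean = (57 + 43 + 19 + 50) / 4 = 42.25
Variance = sum((x_i - mean)^2) / n = 204.6875
Std = sqrt(204.6875) = 14.3069
Z = (x - mean) / std
= (50 - 42.25) / 14.3069
= 7.75 / 14.3069
= 0.54

0.54


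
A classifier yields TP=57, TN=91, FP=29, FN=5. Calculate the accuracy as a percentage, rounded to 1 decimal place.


Accuracy = (TP + TN) / (TP + TN + FP + FN) * 100
= (57 + 91) / (57 + 91 + 29 + 5)
= 148 / 182
= 0.8132
= 81.3%

81.3


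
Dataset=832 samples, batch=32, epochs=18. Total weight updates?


Iterations per epoch = 832 / 32 = 26
Total updates = iterations_per_epoch * epochs
= 26 * 18
= 468

468


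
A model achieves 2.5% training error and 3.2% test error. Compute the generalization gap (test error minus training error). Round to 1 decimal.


Generalization gap = test_error - train_error
= 3.2 - 2.5
= 0.7%
A small gap suggests good generalization.

0.7


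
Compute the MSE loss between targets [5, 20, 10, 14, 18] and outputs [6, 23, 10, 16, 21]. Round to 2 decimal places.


Differences: [-1, -3, 0, -2, -3]
Squared errors: [1, 9, 0, 4, 9]
Sum of squared errors = 23
MSE = 23 / 5 = 4.60

4.60


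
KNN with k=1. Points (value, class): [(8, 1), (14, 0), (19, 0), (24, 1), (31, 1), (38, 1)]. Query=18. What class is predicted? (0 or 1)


Distances from query 18:
Point 19 (class 0): distance = 1
K=1 nearest neighbors: classes = [0]
Votes for class 1: 0 / 1
Majority vote => class 0

0


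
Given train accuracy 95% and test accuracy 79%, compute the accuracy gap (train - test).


Gap = train_accuracy - test_accuracy
= 95 - 79
= 16%
This gap suggests the model is overfitting.

16


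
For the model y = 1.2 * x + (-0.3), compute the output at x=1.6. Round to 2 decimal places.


y = 1.2 * 1.6 + (-0.3)
= 1.92 + (-0.3)
= 1.62

1.62


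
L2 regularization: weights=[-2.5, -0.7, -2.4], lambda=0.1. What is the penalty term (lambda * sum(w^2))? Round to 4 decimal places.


Squaring each weight:
(-2.5)^2 = 6.25
(-0.7)^2 = 0.49
(-2.4)^2 = 5.76
Sum of squares = 12.5
Penalty = 0.1 * 12.5 = 1.2500

1.2500


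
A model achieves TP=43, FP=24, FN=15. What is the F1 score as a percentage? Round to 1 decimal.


Precision = TP / (TP + FP) = 43 / 67 = 0.6418
Recall = TP / (TP + FN) = 43 / 58 = 0.7414
F1 = 2 * P * R / (P + R)
= 2 * 0.6418 * 0.7414 / (0.6418 + 0.7414)
= 0.9516 / 1.3832
= 0.688
As percentage: 68.8%

68.8


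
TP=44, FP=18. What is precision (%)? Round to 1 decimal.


Precision = TP / (TP + FP) * 100
= 44 / (44 + 18)
= 44 / 62
= 0.7097
= 71.0%

71.0


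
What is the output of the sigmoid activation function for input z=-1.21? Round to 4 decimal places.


sigmoid(z) = 1 / (1 + exp(-z))
exp(-(-1.21)) = exp(1.21) = 3.3535
1 + 3.3535 = 4.3535
1 / 4.3535 = 0.2297

0.2297


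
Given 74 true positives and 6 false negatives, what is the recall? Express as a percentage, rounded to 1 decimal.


Recall = TP / (TP + FN) * 100
= 74 / (74 + 6)
= 74 / 80
= 0.925
= 92.5%

92.5


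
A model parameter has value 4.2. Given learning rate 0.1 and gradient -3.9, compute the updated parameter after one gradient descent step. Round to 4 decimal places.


w_new = w_old - lr * gradient
= 4.2 - 0.1 * -3.9
= 4.2 - (-0.39)
= 4.5900

4.5900


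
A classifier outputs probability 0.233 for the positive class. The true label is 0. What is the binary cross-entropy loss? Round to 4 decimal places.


For y=0: Loss = -log(1-p)
= -log(1 - 0.233)
= -log(0.767)
= -(-0.2653)
= 0.2653

0.2653


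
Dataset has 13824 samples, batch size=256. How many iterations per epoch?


Iterations per epoch = dataset_size / batch_size
= 13824 / 256
= 54

54


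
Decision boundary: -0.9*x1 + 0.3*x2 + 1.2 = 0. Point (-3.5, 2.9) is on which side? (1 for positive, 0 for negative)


Compute -0.9 * -3.5 + 0.3 * 2.9 + 1.2
= 3.15 + 0.87 + 1.2
= 5.22
Since 5.22 >= 0, the point is on the positive side.

1


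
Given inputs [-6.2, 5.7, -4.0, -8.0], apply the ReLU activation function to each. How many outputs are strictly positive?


ReLU(x) = max(0, x) for each element:
ReLU(-6.2) = 0
ReLU(5.7) = 5.7
ReLU(-4.0) = 0
ReLU(-8.0) = 0
Active neurons (>0): 1

1


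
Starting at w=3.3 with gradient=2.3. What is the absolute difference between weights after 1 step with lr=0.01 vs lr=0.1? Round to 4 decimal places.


With lr=0.01: w_new = 3.3 - 0.01 * 2.3 = 3.277
With lr=0.1: w_new = 3.3 - 0.1 * 2.3 = 3.07
Absolute difference = |3.277 - 3.07|
= 0.2070

0.2070


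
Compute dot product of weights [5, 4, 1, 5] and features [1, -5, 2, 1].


Element-wise products:
5 * 1 = 5
4 * -5 = -20
1 * 2 = 2
5 * 1 = 5
Sum = 5 + -20 + 2 + 5
= -8

-8


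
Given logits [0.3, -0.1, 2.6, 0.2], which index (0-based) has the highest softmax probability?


Softmax is a monotonic transformation, so it preserves the argmax.
We need to find the index of the maximum logit.
Index 0: 0.3
Index 1: -0.1
Index 2: 2.6
Index 3: 0.2
Maximum logit = 2.6 at index 2

2


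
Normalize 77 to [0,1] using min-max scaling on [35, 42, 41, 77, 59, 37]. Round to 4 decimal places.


Min = 35, Max = 77
Range = 77 - 35 = 42
Scaled = (x - min) / (max - min)
= (77 - 35) / 42
= 42 / 42
= 1.0000

1.0000


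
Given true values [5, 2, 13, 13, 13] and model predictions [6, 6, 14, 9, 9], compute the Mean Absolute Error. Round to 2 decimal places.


Absolute errors: [1, 4, 1, 4, 4]
Sum of absolute errors = 14
MAE = 14 / 5 = 2.80

2.80


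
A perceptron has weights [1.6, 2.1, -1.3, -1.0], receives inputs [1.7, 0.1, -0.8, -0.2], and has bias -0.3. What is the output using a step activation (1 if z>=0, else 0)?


z = w . x + b
= 1.6*1.7 + 2.1*0.1 + -1.3*-0.8 + -1.0*-0.2 + -0.3
= 2.72 + 0.21 + 1.04 + 0.2 + -0.3
= 4.17 + -0.3
= 3.87
Since z = 3.87 >= 0, output = 1

1


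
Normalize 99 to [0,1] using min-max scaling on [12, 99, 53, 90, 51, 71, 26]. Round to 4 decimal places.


Min = 12, Max = 99
Range = 99 - 12 = 87
Scaled = (x - min) / (max - min)
= (99 - 12) / 87
= 87 / 87
= 1.0000

1.0000


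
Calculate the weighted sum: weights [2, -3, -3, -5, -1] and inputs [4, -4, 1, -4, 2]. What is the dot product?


Element-wise products:
2 * 4 = 8
-3 * -4 = 12
-3 * 1 = -3
-5 * -4 = 20
-1 * 2 = -2
Sum = 8 + 12 + -3 + 20 + -2
= 35

35


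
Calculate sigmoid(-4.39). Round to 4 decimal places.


sigmoid(z) = 1 / (1 + exp(-z))
exp(-(-4.39)) = exp(4.39) = 80.6404
1 + 80.6404 = 81.6404
1 / 81.6404 = 0.0122

0.0122


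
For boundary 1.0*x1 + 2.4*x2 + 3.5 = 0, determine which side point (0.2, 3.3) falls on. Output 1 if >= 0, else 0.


Compute 1.0 * 0.2 + 2.4 * 3.3 + 3.5
= 0.2 + 7.92 + 3.5
= 11.62
Since 11.62 >= 0, the point is on the positive side.

1


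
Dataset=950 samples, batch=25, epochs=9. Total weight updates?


Iterations per epoch = 950 / 25 = 38
Total updates = iterations_per_epoch * epochs
= 38 * 9
= 342

342


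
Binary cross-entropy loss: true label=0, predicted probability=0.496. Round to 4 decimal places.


For y=0: Loss = -log(1-p)
= -log(1 - 0.496)
= -log(0.504)
= -(-0.6852)
= 0.6852

0.6852


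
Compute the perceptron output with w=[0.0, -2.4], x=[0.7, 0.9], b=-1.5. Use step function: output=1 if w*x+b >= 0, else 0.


z = w . x + b
= 0.0*0.7 + -2.4*0.9 + -1.5
= 0.0 + -2.16 + -1.5
= -2.16 + -1.5
= -3.66
Since z = -3.66 < 0, output = 0

0


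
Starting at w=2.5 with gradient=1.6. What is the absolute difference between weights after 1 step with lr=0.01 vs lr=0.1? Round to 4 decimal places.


With lr=0.01: w_new = 2.5 - 0.01 * 1.6 = 2.484
With lr=0.1: w_new = 2.5 - 0.1 * 1.6 = 2.34
Absolute difference = |2.484 - 2.34|
= 0.1440

0.1440


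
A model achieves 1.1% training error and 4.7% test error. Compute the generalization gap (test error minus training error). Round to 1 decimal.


Generalization gap = test_error - train_error
= 4.7 - 1.1
= 3.6%
A moderate gap.

3.6


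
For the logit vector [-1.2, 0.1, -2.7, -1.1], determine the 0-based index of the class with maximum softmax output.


Softmax is a monotonic transformation, so it preserves the argmax.
We need to find the index of the maximum logit.
Index 0: -1.2
Index 1: 0.1
Index 2: -2.7
Index 3: -1.1
Maximum logit = 0.1 at index 1

1


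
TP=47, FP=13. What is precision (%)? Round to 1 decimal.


Precision = TP / (TP + FP) * 100
= 47 / (47 + 13)
= 47 / 60
= 0.7833
= 78.3%

78.3


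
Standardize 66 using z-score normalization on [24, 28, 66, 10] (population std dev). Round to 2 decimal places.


Mean = (24 + 28 + 66 + 10) / 4 = 32.0
Variance = sum((x_i - mean)^2) / n = 430.0
Std = sqrt(430.0) = 20.7364
Z = (x - mean) / std
= (66 - 32.0) / 20.7364
= 34.0 / 20.7364
= 1.64

1.64


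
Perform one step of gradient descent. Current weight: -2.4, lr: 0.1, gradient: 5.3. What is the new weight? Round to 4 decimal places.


w_new = w_old - lr * gradient
= -2.4 - 0.1 * 5.3
= -2.4 - (0.53)
= -2.9300

-2.9300


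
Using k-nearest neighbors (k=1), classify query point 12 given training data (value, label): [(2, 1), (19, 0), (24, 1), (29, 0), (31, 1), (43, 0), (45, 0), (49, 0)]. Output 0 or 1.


Distances from query 12:
Point 19 (class 0): distance = 7
K=1 nearest neighbors: classes = [0]
Votes for class 1: 0 / 1
Majority vote => class 0

0


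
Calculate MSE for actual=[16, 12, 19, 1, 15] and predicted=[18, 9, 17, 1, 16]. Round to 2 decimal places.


Differences: [-2, 3, 2, 0, -1]
Squared errors: [4, 9, 4, 0, 1]
Sum of squared errors = 18
MSE = 18 / 5 = 3.60

3.60


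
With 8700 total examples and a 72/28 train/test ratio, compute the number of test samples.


Train samples = 8700 * 72% = 6264
Test samples = 8700 - 6264
= 2436

2436


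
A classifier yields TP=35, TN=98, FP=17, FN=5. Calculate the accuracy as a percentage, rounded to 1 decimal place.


Accuracy = (TP + TN) / (TP + TN + FP + FN) * 100
= (35 + 98) / (35 + 98 + 17 + 5)
= 133 / 155
= 0.8581
= 85.8%

85.8


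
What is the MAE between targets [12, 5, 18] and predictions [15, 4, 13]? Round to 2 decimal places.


Absolute errors: [3, 1, 5]
Sum of absolute errors = 9
MAE = 9 / 3 = 3.00

3.00


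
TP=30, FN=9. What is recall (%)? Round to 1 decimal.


Recall = TP / (TP + FN) * 100
= 30 / (30 + 9)
= 30 / 39
= 0.7692
= 76.9%

76.9


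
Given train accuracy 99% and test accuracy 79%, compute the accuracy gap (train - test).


Gap = train_accuracy - test_accuracy
= 99 - 79
= 20%
This gap suggests the model is overfitting.

20


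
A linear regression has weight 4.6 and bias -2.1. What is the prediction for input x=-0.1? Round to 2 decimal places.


y = 4.6 * -0.1 + (-2.1)
= -0.46 + (-2.1)
= -2.56

-2.56


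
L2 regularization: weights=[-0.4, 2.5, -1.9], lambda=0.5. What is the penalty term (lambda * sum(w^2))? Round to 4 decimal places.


Squaring each weight:
(-0.4)^2 = 0.16
2.5^2 = 6.25
(-1.9)^2 = 3.61
Sum of squares = 10.02
Penalty = 0.5 * 10.02 = 5.0100

5.0100


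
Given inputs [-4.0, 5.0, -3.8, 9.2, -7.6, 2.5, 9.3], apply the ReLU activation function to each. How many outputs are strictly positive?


ReLU(x) = max(0, x) for each element:
ReLU(-4.0) = 0
ReLU(5.0) = 5.0
ReLU(-3.8) = 0
ReLU(9.2) = 9.2
ReLU(-7.6) = 0
ReLU(2.5) = 2.5
ReLU(9.3) = 9.3
Active neurons (>0): 4

4


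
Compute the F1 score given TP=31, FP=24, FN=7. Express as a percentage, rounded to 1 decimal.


Precision = TP / (TP + FP) = 31 / 55 = 0.5636
Recall = TP / (TP + FN) = 31 / 38 = 0.8158
F1 = 2 * P * R / (P + R)
= 2 * 0.5636 * 0.8158 / (0.5636 + 0.8158)
= 0.9196 / 1.3794
= 0.6667
As percentage: 66.7%

66.7


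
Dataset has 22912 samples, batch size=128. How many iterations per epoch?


Iterations per epoch = dataset_size / batch_size
= 22912 / 128
= 179

179


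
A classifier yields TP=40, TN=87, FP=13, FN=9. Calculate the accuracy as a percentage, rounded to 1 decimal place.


Accuracy = (TP + TN) / (TP + TN + FP + FN) * 100
= (40 + 87) / (40 + 87 + 13 + 9)
= 127 / 149
= 0.8523
= 85.2%

85.2


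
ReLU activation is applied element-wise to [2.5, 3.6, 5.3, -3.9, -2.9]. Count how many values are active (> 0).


ReLU(x) = max(0, x) for each element:
ReLU(2.5) = 2.5
ReLU(3.6) = 3.6
ReLU(5.3) = 5.3
ReLU(-3.9) = 0
ReLU(-2.9) = 0
Active neurons (>0): 3

3


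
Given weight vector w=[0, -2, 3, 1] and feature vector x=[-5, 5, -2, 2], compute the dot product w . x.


Element-wise products:
0 * -5 = 0
-2 * 5 = -10
3 * -2 = -6
1 * 2 = 2
Sum = 0 + -10 + -6 + 2
= -14

-14


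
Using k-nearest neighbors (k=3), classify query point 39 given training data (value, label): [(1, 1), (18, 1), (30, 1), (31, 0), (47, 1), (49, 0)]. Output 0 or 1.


Distances from query 39:
Point 31 (class 0): distance = 8
Point 47 (class 1): distance = 8
Point 30 (class 1): distance = 9
K=3 nearest neighbors: classes = [0, 1, 1]
Votes for class 1: 2 / 3
Majority vote => class 1

1


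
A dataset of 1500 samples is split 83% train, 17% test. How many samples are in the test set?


Train samples = 1500 * 83% = 1245
Test samples = 1500 - 1245
= 255

255


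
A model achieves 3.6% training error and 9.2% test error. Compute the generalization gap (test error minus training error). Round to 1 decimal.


Generalization gap = test_error - train_error
= 9.2 - 3.6
= 5.6%
A moderate gap.

5.6


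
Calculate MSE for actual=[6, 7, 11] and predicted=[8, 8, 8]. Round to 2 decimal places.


Differences: [-2, -1, 3]
Squared errors: [4, 1, 9]
Sum of squared errors = 14
MSE = 14 / 3 = 4.67

4.67


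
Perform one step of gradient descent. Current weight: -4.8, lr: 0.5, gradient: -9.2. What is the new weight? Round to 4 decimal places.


w_new = w_old - lr * gradient
= -4.8 - 0.5 * -9.2
= -4.8 - (-4.6)
= -0.2000

-0.2000


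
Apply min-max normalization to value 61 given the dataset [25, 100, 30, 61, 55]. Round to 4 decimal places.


Min = 25, Max = 100
Range = 100 - 25 = 75
Scaled = (x - min) / (max - min)
= (61 - 25) / 75
= 36 / 75
= 0.4800

0.4800


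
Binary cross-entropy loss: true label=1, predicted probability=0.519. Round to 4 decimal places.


For y=1: Loss = -log(p)
= -log(0.519)
= -(-0.6559)
= 0.6559

0.6559


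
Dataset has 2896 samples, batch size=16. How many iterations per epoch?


Iterations per epoch = dataset_size / batch_size
= 2896 / 16
= 181

181


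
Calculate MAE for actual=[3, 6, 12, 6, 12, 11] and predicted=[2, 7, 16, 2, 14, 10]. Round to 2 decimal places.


Absolute errors: [1, 1, 4, 4, 2, 1]
Sum of absolute errors = 13
MAE = 13 / 6 = 2.17

2.17


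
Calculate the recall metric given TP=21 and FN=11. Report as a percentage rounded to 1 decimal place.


Recall = TP / (TP + FN) * 100
= 21 / (21 + 11)
= 21 / 32
= 0.6562
= 65.6%

65.6


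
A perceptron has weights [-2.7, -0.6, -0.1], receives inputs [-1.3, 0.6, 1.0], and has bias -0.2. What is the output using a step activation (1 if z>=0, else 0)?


z = w . x + b
= -2.7*-1.3 + -0.6*0.6 + -0.1*1.0 + -0.2
= 3.51 + -0.36 + -0.1 + -0.2
= 3.05 + -0.2
= 2.85
Since z = 2.85 >= 0, output = 1

1


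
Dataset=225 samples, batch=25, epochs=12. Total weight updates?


Iterations per epoch = 225 / 25 = 9
Total updates = iterations_per_epoch * epochs
= 9 * 12
= 108

108


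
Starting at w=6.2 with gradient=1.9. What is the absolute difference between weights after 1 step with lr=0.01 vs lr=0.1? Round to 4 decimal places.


With lr=0.01: w_new = 6.2 - 0.01 * 1.9 = 6.181
With lr=0.1: w_new = 6.2 - 0.1 * 1.9 = 6.01
Absolute difference = |6.181 - 6.01|
= 0.1710

0.1710


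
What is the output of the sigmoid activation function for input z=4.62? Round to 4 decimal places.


sigmoid(z) = 1 / (1 + exp(-z))
exp(-(4.62)) = exp(-4.62) = 0.0099
1 + 0.0099 = 1.0099
1 / 1.0099 = 0.9902

0.9902


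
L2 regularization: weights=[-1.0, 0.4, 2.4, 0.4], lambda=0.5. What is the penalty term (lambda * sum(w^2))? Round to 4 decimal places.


Squaring each weight:
(-1.0)^2 = 1.0
0.4^2 = 0.16
2.4^2 = 5.76
0.4^2 = 0.16
Sum of squares = 7.08
Penalty = 0.5 * 7.08 = 3.5400

3.5400


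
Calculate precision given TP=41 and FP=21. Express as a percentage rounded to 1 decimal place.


Precision = TP / (TP + FP) * 100
= 41 / (41 + 21)
= 41 / 62
= 0.6613
= 66.1%

66.1


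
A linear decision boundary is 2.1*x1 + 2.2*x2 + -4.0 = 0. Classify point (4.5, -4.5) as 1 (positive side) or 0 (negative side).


Compute 2.1 * 4.5 + 2.2 * -4.5 + -4.0
= 9.45 + -9.9 + -4.0
= -4.45
Since -4.45 < 0, the point is on the negative side.

0


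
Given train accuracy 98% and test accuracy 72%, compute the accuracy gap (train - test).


Gap = train_accuracy - test_accuracy
= 98 - 72
= 26%
This large gap strongly indicates overfitting.

26


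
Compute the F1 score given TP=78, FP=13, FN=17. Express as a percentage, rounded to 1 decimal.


Precision = TP / (TP + FP) = 78 / 91 = 0.8571
Recall = TP / (TP + FN) = 78 / 95 = 0.8211
F1 = 2 * P * R / (P + R)
= 2 * 0.8571 * 0.8211 / (0.8571 + 0.8211)
= 1.4075 / 1.6782
= 0.8387
As percentage: 83.9%

83.9


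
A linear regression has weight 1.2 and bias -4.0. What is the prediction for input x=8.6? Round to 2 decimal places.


y = 1.2 * 8.6 + (-4.0)
= 10.32 + (-4.0)
= 6.32

6.32


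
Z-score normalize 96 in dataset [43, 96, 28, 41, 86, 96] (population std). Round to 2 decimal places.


Mean = (43 + 96 + 28 + 41 + 86 + 96) / 6 = 65.0
Variance = sum((x_i - mean)^2) / n = 798.6667
Std = sqrt(798.6667) = 28.2607
Z = (x - mean) / std
= (96 - 65.0) / 28.2607
= 31.0 / 28.2607
= 1.10

1.10


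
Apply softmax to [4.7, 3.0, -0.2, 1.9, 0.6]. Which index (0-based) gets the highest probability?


Softmax is a monotonic transformation, so it preserves the argmax.
We need to find the index of the maximum logit.
Index 0: 4.7
Index 1: 3.0
Index 2: -0.2
Index 3: 1.9
Index 4: 0.6
Maximum logit = 4.7 at index 0

0


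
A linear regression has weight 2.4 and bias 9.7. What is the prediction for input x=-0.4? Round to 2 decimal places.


y = 2.4 * -0.4 + (9.7)
= -0.96 + (9.7)
= 8.74

8.74


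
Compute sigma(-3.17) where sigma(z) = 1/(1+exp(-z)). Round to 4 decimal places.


sigmoid(z) = 1 / (1 + exp(-z))
exp(-(-3.17)) = exp(3.17) = 23.8075
1 + 23.8075 = 24.8075
1 / 24.8075 = 0.0403

0.0403


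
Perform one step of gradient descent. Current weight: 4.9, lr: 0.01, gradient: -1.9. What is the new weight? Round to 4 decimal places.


w_new = w_old - lr * gradient
= 4.9 - 0.01 * -1.9
= 4.9 - (-0.019)
= 4.9190

4.9190


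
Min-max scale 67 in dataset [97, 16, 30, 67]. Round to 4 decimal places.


Min = 16, Max = 97
Range = 97 - 16 = 81
Scaled = (x - min) / (max - min)
= (67 - 16) / 81
= 51 / 81
= 0.6296

0.6296


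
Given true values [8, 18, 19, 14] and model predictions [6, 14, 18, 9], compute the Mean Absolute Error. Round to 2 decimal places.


Absolute errors: [2, 4, 1, 5]
Sum of absolute errors = 12
MAE = 12 / 4 = 3.00

3.00


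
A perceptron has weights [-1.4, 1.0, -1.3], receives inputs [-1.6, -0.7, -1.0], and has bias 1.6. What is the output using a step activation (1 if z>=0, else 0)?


z = w . x + b
= -1.4*-1.6 + 1.0*-0.7 + -1.3*-1.0 + 1.6
= 2.24 + -0.7 + 1.3 + 1.6
= 2.84 + 1.6
= 4.44
Since z = 4.44 >= 0, output = 1

1


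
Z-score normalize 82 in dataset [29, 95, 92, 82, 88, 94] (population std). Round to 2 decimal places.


Mean = (29 + 95 + 92 + 82 + 88 + 94) / 6 = 80.0
Variance = sum((x_i - mean)^2) / n = 539.0
Std = sqrt(539.0) = 23.2164
Z = (x - mean) / std
= (82 - 80.0) / 23.2164
= 2.0 / 23.2164
= 0.09

0.09


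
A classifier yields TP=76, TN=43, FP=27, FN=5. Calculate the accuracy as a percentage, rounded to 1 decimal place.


Accuracy = (TP + TN) / (TP + TN + FP + FN) * 100
= (76 + 43) / (76 + 43 + 27 + 5)
= 119 / 151
= 0.7881
= 78.8%

78.8


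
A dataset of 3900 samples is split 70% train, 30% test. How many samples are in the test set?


Train samples = 3900 * 70% = 2730
Test samples = 3900 - 2730
= 1170

1170


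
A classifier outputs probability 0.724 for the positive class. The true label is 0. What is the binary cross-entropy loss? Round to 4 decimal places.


For y=0: Loss = -log(1-p)
= -log(1 - 0.724)
= -log(0.276)
= -(-1.2874)
= 1.2874

1.2874


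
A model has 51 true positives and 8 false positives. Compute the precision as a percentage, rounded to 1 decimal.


Precision = TP / (TP + FP) * 100
= 51 / (51 + 8)
= 51 / 59
= 0.8644
= 86.4%

86.4


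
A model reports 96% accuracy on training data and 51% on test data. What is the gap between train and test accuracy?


Gap = train_accuracy - test_accuracy
= 96 - 51
= 45%
This large gap strongly indicates overfitting.

45


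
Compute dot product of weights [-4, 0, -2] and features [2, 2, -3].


Element-wise products:
-4 * 2 = -8
0 * 2 = 0
-2 * -3 = 6
Sum = -8 + 0 + 6
= -2

-2


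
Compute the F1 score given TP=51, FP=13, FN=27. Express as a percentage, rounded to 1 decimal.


Precision = TP / (TP + FP) = 51 / 64 = 0.7969
Recall = TP / (TP + FN) = 51 / 78 = 0.6538
F1 = 2 * P * R / (P + R)
= 2 * 0.7969 * 0.6538 / (0.7969 + 0.6538)
= 1.0421 / 1.4507
= 0.7183
As percentage: 71.8%

71.8


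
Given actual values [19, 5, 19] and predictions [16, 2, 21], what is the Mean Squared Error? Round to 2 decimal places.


Differences: [3, 3, -2]
Squared errors: [9, 9, 4]
Sum of squared errors = 22
MSE = 22 / 3 = 7.33

7.33


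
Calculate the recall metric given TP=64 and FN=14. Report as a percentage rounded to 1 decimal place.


Recall = TP / (TP + FN) * 100
= 64 / (64 + 14)
= 64 / 78
= 0.8205
= 82.1%

82.1


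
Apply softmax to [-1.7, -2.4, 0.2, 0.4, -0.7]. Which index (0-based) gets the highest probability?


Softmax is a monotonic transformation, so it preserves the argmax.
We need to find the index of the maximum logit.
Index 0: -1.7
Index 1: -2.4
Index 2: 0.2
Index 3: 0.4
Index 4: -0.7
Maximum logit = 0.4 at index 3

3


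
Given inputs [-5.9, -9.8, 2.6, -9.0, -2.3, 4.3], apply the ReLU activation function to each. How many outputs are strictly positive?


ReLU(x) = max(0, x) for each element:
ReLU(-5.9) = 0
ReLU(-9.8) = 0
ReLU(2.6) = 2.6
ReLU(-9.0) = 0
ReLU(-2.3) = 0
ReLU(4.3) = 4.3
Active neurons (>0): 2

2


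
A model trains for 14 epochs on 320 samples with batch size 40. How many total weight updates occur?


Iterations per epoch = 320 / 40 = 8
Total updates = iterations_per_epoch * epochs
= 8 * 14
= 112

112


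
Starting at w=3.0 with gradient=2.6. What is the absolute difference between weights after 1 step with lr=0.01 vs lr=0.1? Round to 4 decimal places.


With lr=0.01: w_new = 3.0 - 0.01 * 2.6 = 2.974
With lr=0.1: w_new = 3.0 - 0.1 * 2.6 = 2.74
Absolute difference = |2.974 - 2.74|
= 0.2340

0.2340


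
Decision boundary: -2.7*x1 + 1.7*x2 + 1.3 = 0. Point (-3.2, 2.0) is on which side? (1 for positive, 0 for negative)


Compute -2.7 * -3.2 + 1.7 * 2.0 + 1.3
= 8.64 + 3.4 + 1.3
= 13.34
Since 13.34 >= 0, the point is on the positive side.

1


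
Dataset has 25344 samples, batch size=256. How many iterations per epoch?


Iterations per epoch = dataset_size / batch_size
= 25344 / 256
= 99

99


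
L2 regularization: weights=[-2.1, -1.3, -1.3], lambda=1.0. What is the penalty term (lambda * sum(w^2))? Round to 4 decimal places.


Squaring each weight:
(-2.1)^2 = 4.41
(-1.3)^2 = 1.69
(-1.3)^2 = 1.69
Sum of squares = 7.79
Penalty = 1.0 * 7.79 = 7.7900

7.7900


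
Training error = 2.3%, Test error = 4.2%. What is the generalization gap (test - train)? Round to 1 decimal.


Generalization gap = test_error - train_error
= 4.2 - 2.3
= 1.9%
A small gap suggests good generalization.

1.9


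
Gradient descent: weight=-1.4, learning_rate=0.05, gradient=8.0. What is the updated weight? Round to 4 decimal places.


w_new = w_old - lr * gradient
= -1.4 - 0.05 * 8.0
= -1.4 - (0.4)
= -1.8000

-1.8000


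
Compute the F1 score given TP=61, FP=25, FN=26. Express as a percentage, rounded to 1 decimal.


Precision = TP / (TP + FP) = 61 / 86 = 0.7093
Recall = TP / (TP + FN) = 61 / 87 = 0.7011
F1 = 2 * P * R / (P + R)
= 2 * 0.7093 * 0.7011 / (0.7093 + 0.7011)
= 0.9947 / 1.4105
= 0.7052
As percentage: 70.5%

70.5


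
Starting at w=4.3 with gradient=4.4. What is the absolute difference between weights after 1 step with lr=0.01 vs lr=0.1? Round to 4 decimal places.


With lr=0.01: w_new = 4.3 - 0.01 * 4.4 = 4.256
With lr=0.1: w_new = 4.3 - 0.1 * 4.4 = 3.86
Absolute difference = |4.256 - 3.86|
= 0.3960

0.3960


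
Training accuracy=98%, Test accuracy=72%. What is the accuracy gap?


Gap = train_accuracy - test_accuracy
= 98 - 72
= 26%
This large gap strongly indicates overfitting.

26


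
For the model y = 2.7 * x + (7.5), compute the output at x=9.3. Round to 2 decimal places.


y = 2.7 * 9.3 + (7.5)
= 25.11 + (7.5)
= 32.61

32.61


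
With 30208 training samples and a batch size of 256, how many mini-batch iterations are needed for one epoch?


Iterations per epoch = dataset_size / batch_size
= 30208 / 256
= 118

118


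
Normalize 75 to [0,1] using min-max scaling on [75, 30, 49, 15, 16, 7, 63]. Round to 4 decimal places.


Min = 7, Max = 75
Range = 75 - 7 = 68
Scaled = (x - min) / (max - min)
= (75 - 7) / 68
= 68 / 68
= 1.0000

1.0000


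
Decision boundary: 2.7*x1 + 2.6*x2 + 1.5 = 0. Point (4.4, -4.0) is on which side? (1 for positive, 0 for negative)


Compute 2.7 * 4.4 + 2.6 * -4.0 + 1.5
= 11.88 + -10.4 + 1.5
= 2.98
Since 2.98 >= 0, the point is on the positive side.

1


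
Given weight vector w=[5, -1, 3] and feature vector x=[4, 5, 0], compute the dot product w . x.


Element-wise products:
5 * 4 = 20
-1 * 5 = -5
3 * 0 = 0
Sum = 20 + -5 + 0
= 15

15


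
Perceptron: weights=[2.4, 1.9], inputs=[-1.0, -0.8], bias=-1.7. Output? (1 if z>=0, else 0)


z = w . x + b
= 2.4*-1.0 + 1.9*-0.8 + -1.7
= -2.4 + -1.52 + -1.7
= -3.92 + -1.7
= -5.62
Since z = -5.62 < 0, output = 0

0


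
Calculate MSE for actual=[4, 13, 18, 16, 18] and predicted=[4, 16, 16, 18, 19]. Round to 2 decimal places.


Differences: [0, -3, 2, -2, -1]
Squared errors: [0, 9, 4, 4, 1]
Sum of squared errors = 18
MSE = 18 / 5 = 3.60

3.60


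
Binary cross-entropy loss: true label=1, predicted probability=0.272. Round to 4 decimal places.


For y=1: Loss = -log(p)
= -log(0.272)
= -(-1.302)
= 1.3020

1.3020


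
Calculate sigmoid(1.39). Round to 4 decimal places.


sigmoid(z) = 1 / (1 + exp(-z))
exp(-(1.39)) = exp(-1.39) = 0.2491
1 + 0.2491 = 1.2491
1 / 1.2491 = 0.8006

0.8006


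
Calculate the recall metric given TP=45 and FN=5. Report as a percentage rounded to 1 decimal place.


Recall = TP / (TP + FN) * 100
= 45 / (45 + 5)
= 45 / 50
= 0.9
= 90.0%

90.0


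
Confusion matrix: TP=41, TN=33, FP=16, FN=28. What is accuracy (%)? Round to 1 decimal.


Accuracy = (TP + TN) / (TP + TN + FP + FN) * 100
= (41 + 33) / (41 + 33 + 16 + 28)
= 74 / 118
= 0.6271
= 62.7%

62.7


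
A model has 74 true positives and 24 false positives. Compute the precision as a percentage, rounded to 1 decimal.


Precision = TP / (TP + FP) * 100
= 74 / (74 + 24)
= 74 / 98
= 0.7551
= 75.5%

75.5


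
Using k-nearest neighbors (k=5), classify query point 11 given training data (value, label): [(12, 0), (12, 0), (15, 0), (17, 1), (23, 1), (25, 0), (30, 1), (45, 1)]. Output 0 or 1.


Distances from query 11:
Point 12 (class 0): distance = 1
Point 12 (class 0): distance = 1
Point 15 (class 0): distance = 4
Point 17 (class 1): distance = 6
Point 23 (class 1): distance = 12
K=5 nearest neighbors: classes = [0, 0, 0, 1, 1]
Votes for class 1: 2 / 5
Majority vote => class 0

0


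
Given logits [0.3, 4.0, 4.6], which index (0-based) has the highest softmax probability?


Softmax is a monotonic transformation, so it preserves the argmax.
We need to find the index of the maximum logit.
Index 0: 0.3
Index 1: 4.0
Index 2: 4.6
Maximum logit = 4.6 at index 2

2


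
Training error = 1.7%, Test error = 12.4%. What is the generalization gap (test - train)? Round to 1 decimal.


Generalization gap = test_error - train_error
= 12.4 - 1.7
= 10.7%
A large gap suggests overfitting.

10.7


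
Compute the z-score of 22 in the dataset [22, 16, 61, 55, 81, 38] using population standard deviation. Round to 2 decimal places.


Mean = (22 + 16 + 61 + 55 + 81 + 38) / 6 = 45.5
Variance = sum((x_i - mean)^2) / n = 511.5833
Std = sqrt(511.5833) = 22.6182
Z = (x - mean) / std
= (22 - 45.5) / 22.6182
= -23.5 / 22.6182
= -1.04

-1.04


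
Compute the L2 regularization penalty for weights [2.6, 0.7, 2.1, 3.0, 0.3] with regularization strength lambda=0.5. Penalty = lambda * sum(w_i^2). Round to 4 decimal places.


Squaring each weight:
2.6^2 = 6.76
0.7^2 = 0.49
2.1^2 = 4.41
3.0^2 = 9.0
0.3^2 = 0.09
Sum of squares = 20.75
Penalty = 0.5 * 20.75 = 10.3750

10.3750


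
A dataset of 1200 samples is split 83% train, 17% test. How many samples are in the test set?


Train samples = 1200 * 83% = 996
Test samples = 1200 - 996
= 204

204


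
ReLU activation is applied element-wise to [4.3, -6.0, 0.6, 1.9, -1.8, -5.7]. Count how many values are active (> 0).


ReLU(x) = max(0, x) for each element:
ReLU(4.3) = 4.3
ReLU(-6.0) = 0
ReLU(0.6) = 0.6
ReLU(1.9) = 1.9
ReLU(-1.8) = 0
ReLU(-5.7) = 0
Active neurons (>0): 3

3


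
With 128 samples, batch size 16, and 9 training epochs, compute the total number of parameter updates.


Iterations per epoch = 128 / 16 = 8
Total updates = iterations_per_epoch * epochs
= 8 * 9
= 72

72


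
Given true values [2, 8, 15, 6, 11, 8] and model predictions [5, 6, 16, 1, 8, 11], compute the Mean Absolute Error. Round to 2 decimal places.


Absolute errors: [3, 2, 1, 5, 3, 3]
Sum of absolute errors = 17
MAE = 17 / 6 = 2.83

2.83


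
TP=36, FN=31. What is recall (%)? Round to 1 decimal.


Recall = TP / (TP + FN) * 100
= 36 / (36 + 31)
= 36 / 67
= 0.5373
= 53.7%

53.7


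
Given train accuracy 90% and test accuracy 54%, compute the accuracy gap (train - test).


Gap = train_accuracy - test_accuracy
= 90 - 54
= 36%
This large gap strongly indicates overfitting.

36


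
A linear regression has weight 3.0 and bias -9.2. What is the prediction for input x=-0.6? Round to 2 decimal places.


y = 3.0 * -0.6 + (-9.2)
= -1.8 + (-9.2)
= -11.00

-11.00


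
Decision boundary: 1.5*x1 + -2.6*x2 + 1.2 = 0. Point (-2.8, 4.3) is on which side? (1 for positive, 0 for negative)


Compute 1.5 * -2.8 + -2.6 * 4.3 + 1.2
= -4.2 + -11.18 + 1.2
= -14.18
Since -14.18 < 0, the point is on the negative side.

0


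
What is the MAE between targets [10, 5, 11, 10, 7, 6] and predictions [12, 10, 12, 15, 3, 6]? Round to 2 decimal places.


Absolute errors: [2, 5, 1, 5, 4, 0]
Sum of absolute errors = 17
MAE = 17 / 6 = 2.83

2.83


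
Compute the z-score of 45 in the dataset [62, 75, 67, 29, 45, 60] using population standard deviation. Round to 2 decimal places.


Mean = (62 + 75 + 67 + 29 + 45 + 60) / 6 = 56.3333
Variance = sum((x_i - mean)^2) / n = 230.5556
Std = sqrt(230.5556) = 15.1841
Z = (x - mean) / std
= (45 - 56.3333) / 15.1841
= -11.3333 / 15.1841
= -0.75

-0.75


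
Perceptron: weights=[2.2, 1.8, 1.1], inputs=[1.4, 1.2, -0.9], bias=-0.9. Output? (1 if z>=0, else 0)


z = w . x + b
= 2.2*1.4 + 1.8*1.2 + 1.1*-0.9 + -0.9
= 3.08 + 2.16 + -0.99 + -0.9
= 4.25 + -0.9
= 3.35
Since z = 3.35 >= 0, output = 1

1


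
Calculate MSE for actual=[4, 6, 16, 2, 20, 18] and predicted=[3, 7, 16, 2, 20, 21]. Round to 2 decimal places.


Differences: [1, -1, 0, 0, 0, -3]
Squared errors: [1, 1, 0, 0, 0, 9]
Sum of squared errors = 11
MSE = 11 / 6 = 1.83

1.83
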